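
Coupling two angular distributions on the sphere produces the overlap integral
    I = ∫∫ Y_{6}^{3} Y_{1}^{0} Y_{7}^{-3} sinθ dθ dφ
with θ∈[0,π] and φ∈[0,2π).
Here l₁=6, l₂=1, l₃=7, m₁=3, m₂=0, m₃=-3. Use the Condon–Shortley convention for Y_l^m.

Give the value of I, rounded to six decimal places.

-0.221293

m-sum 0 ✓  L=14 even ✓  5≤7≤7 ✓
Π(2lᵢ+1) = 13×3×15 = 585
triangle coeff Δ(6,1,7) = 1/1365
Σ_t [0,0]: t=0:+1/518400 = 1/518400
(3j)²=7/195 [(6 1 7; 0 0 0)], sign=-1
Σ_t [0,0]: t=0:+1/2177280 = 1/2177280
(3j)²=8/273 [(6 1 7; 3 0 -3)], sign=+1
⇒ 4πI² = 8/13
I = (-1)√(8/13/(4π)) = -0.22129336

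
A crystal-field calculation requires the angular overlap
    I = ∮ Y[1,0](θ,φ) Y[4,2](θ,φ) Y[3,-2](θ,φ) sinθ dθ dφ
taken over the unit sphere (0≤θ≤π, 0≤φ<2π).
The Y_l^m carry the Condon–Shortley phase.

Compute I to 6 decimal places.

Rules hold: Σm=0, L=8 even, 3≤3≤5.
N = 3·9·7 = 189
Δ = 2!·0!·6!/9! = 1/252
Racah Σ t=1..1: t=1:−1/36 = -1/36
⇒ 3j(1 4 3; 0 0 0)² = 4/63, sgn +1
Racah Σ t=1..1: t=1:−1/120 = -1/120
⇒ 3j(1 4 3; 0 2 -2)² = 1/21, sgn +1
4πI² = N·(3j₀)²·(3jₘ)² = 4/7
I = +1·√(0.571429/4π) = 0.21324362

0.213244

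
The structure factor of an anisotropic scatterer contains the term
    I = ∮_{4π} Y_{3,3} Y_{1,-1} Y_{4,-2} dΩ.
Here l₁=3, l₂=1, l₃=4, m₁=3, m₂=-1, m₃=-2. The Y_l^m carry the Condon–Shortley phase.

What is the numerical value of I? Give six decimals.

0.061558

m-sum 0 ✓  L=8 even ✓  2≤4≤4 ✓
Π(2lᵢ+1) = 7×3×9 = 189
triangle coeff Δ(3,1,4) = 1/252
Σ_t [0,0]: t=0:+1/36 = 1/36
(3j)²=4/63 [(3 1 4; 0 0 0)], sign=+1
Σ_t [0,0]: t=0:+1/1440 = 1/1440
(3j)²=1/252 [(3 1 4; 3 -1 -2)], sign=+1
⇒ 4πI² = 1/21
I = (+1)√(1/21/(4π)) = 0.06155813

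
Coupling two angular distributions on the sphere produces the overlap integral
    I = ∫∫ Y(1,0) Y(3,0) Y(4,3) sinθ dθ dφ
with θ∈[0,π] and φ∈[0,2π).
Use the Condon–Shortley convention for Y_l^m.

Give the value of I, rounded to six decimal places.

0.000000

0 + 0 + 3 = 3 ≠ 0: azimuthal integral kills it; I = 0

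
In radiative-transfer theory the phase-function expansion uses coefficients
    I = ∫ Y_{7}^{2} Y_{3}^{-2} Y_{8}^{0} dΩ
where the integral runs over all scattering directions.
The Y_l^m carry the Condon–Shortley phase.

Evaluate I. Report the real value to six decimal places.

m-sum 0 ✓  L=18 even ✓  4≤8≤10 ✓
Π(2lᵢ+1) = 15×7×17 = 1785
triangle coeff Δ(7,3,8) = 1/5290740
Σ_t [0,2]: t=0:+1/7257600 t=1:−1/2073600 t=2:+1/7257600 = -1/4838400
(3j)²=252/20995 [(7 3 8; 0 0 0)], sign=-1
Σ_t [0,1]: t=0:+1/7257600 t=1:−1/23224320 = 11/116121600
(3j)²=121/8398 [(7 3 8; 2 -2 0)], sign=+1
⇒ 4πI² = 320166/1037153
I = (-1)√(320166/1037153/(4π)) = -0.15673329

-0.156733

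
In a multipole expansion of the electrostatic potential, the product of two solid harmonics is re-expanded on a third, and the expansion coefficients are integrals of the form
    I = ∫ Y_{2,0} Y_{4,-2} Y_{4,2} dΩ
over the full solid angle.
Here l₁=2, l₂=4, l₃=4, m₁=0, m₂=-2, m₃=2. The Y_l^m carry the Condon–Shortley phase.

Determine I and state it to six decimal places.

0.065536

m-sum 0 ✓  L=10 even ✓  2≤4≤6 ✓
Π(2lᵢ+1) = 5×9×9 = 405
triangle coeff Δ(2,4,4) = 1/13860
Σ_t [0,2]: t=0:+1/192 t=1:−1/36 t=2:+1/192 = -5/288
(3j)²=20/693 [(2 4 4; 0 0 0)], sign=-1
Σ_t [0,2]: t=0:+1/192 t=1:−1/120 t=2:+1/2880 = -1/360
(3j)²=16/3465 [(2 4 4; 0 -2 2)], sign=-1
⇒ 4πI² = 320/5929
I = (+1)√(320/5929/(4π)) = 0.06553591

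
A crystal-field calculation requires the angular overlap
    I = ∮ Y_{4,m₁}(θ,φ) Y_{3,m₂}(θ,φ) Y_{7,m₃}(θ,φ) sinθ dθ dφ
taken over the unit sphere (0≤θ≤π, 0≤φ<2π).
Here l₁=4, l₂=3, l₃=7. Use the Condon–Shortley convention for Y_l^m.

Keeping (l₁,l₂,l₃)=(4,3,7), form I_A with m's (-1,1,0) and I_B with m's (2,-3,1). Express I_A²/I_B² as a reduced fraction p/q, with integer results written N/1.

105/4

Same 4,3,7: normalisation and zero-m 3j drop out of the ratio.
A: Δ: 0! 8! 6! / 15! → 1/45045; sum: t=0:+1/34560 = 1/34560; 3j²(4 3 7; -1 1 0) = Δ·Π!·Σ² = 7/429  (sign -1)
B: Δ: 0! 8! 6! / 15! → 1/45045; sum: t=0:+1/1036800 = 1/1036800; 3j²(4 3 7; 2 -3 1) = Δ·Π!·Σ² = 4/6435  (sign +1)
I_A²/I_B² = (7/429)/(4/6435) = 105/4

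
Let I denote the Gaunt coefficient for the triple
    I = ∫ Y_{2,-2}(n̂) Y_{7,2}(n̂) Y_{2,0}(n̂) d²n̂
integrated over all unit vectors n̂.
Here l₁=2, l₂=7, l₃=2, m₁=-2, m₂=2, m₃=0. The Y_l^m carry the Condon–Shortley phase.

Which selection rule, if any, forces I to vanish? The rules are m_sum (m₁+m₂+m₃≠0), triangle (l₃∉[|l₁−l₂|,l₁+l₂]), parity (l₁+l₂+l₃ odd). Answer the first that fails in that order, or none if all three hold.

azimuthal sum: -2 + 2 + 0 = 0  ✓
5 ≤ 2 ≤ 9 (triangle on l)  ✗
L = 2 + 7 + 2 = 11 (odd)

triangle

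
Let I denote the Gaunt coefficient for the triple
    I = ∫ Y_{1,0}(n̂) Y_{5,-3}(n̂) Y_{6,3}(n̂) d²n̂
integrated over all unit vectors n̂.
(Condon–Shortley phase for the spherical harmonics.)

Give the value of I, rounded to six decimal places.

Checks pass: Σm=0; 12 even; l₃=6∈[4,6].
(2·1+1)(2·5+1)(2·6+1) = 429
Δ: 0! 2! 10! / 13! → 1/858
sum: t=0:+1/14400 = 1/14400
3j²(1 5 6; 0 0 0) = Δ·Π!·Σ² = 6/143  (sign +1)
sum: t=0:+1/80640 = 1/80640
3j²(1 5 6; 0 -3 3) = Δ·Π!·Σ² = 9/286  (sign -1)
combine: 4πI² = 429·6/143·9/286 = 81/143
take √, sign -1: I = -0.21230956

-0.212310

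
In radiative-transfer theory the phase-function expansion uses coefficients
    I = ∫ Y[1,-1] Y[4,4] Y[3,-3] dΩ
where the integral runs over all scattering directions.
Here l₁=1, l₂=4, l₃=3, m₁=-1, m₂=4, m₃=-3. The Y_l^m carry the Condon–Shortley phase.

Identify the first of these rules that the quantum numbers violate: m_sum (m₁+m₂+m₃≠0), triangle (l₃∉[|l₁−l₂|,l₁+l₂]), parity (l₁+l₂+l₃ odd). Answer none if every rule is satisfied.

none

Σmᵢ = 0  ✓
l₃∈[|l₁−l₂|,l₁+l₂]=[3,5], have l₃=3  ✓
Σlᵢ = 8 ⇒ even  ✓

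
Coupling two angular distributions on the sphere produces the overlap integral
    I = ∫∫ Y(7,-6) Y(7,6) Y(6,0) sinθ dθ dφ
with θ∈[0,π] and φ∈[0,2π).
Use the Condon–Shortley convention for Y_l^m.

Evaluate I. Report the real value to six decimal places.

0.157447

m-sum 0 ✓  L=20 even ✓  0≤6≤14 ✓
Π(2lᵢ+1) = 15×15×13 = 2925
triangle coeff Δ(7,7,6) = 1/2444321880
Σ_t [1,7]: t=1:−1/2612736000 t=2:+1/20736000 t=3:−1/1658880 t=4:+1/746496 t=5:−1/1658880 t=6:+1/20736000 t=7:−1/2612736000 = 1/4354560
(3j)²=1000/138567 [(7 7 6; 0 0 0)], sign=+1
Σ_t [7,8]: t=7:−1/2612736000 t=8:+1/580608000 = 1/746496000
(3j)²=143/9690 [(7 7 6; -6 6 0)], sign=+1
⇒ 4πI² = 32500/104329
I = (+1)√(32500/104329/(4π)) = 0.15744694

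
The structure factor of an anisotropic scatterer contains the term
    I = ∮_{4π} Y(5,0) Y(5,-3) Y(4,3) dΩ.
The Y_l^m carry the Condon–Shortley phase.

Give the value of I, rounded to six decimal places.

0.130198

Checks pass: Σm=0; 14 even; l₃=4∈[0,10].
(2·5+1)(2·5+1)(2·4+1) = 1089
Δ: 6! 4! 4! / 15! → 1/3153150
sum: t=1:−1/69120 t=2:+1/1728 t=3:−1/576 t=4:+1/1728 t=5:−1/69120 = -7/11520
3j²(5 5 4; 0 0 0) = Δ·Π!·Σ² = 2/143  (sign -1)
sum: t=1:−1/17280 t=2:+1/6912 = 1/11520
3j²(5 5 4; 0 -3 3) = Δ·Π!·Σ² = 2/143  (sign -1)
combine: 4πI² = 1089·2/143·2/143 = 36/169
take √, sign +1: I = 0.13019760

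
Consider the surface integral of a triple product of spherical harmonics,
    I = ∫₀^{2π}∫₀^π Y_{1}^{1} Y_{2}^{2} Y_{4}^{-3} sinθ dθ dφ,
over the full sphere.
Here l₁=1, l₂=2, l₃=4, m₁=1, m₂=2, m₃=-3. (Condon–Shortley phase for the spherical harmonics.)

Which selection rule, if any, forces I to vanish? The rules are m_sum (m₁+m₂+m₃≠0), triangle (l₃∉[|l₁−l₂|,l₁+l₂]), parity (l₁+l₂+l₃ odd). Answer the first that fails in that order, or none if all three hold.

triangle

m₁+m₂+m₃ = 1 + 2 − 3 = 0  ✓
triangle: |1−2|=1 ≤ l₃=4 ≤ 1+2=3  ✗
parity: l₁+l₂+l₃ = 7 is odd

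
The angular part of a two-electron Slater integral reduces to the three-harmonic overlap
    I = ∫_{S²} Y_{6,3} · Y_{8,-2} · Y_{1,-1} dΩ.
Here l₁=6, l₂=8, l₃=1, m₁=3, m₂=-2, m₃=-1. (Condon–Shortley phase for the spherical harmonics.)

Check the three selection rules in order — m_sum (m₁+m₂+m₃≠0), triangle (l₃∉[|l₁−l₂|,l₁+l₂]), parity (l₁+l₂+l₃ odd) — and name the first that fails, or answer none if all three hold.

triangle

Σmᵢ = 0  ✓
l₃∈[|l₁−l₂|,l₁+l₂]=[2,14], have l₃=1  ✗
Σlᵢ = 15 ⇒ odd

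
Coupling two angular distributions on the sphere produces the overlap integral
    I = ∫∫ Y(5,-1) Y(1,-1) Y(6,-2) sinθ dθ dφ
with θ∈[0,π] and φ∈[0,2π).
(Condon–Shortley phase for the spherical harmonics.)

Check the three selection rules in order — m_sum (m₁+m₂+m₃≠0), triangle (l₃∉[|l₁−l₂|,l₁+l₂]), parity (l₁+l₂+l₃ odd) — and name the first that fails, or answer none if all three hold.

Σmᵢ = -4  ✗
l₃∈[|l₁−l₂|,l₁+l₂]=[4,6], have l₃=6
Σlᵢ = 12 ⇒ even

m_sum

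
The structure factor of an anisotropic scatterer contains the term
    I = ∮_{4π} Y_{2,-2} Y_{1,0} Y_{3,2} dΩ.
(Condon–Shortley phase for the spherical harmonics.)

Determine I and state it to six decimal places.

m-sum 0 ✓  L=6 even ✓  1≤3≤3 ✓
Π(2lᵢ+1) = 5×3×7 = 105
triangle coeff Δ(2,1,3) = 1/105
Σ_t [0,0]: t=0:+1/4 = 1/4
(3j)²=3/35 [(2 1 3; 0 0 0)], sign=-1
Σ_t [0,0]: t=0:+1/24 = 1/24
(3j)²=1/21 [(2 1 3; -2 0 2)], sign=-1
⇒ 4πI² = 3/7
I = (+1)√(3/7/(4π)) = 0.18467439

0.184674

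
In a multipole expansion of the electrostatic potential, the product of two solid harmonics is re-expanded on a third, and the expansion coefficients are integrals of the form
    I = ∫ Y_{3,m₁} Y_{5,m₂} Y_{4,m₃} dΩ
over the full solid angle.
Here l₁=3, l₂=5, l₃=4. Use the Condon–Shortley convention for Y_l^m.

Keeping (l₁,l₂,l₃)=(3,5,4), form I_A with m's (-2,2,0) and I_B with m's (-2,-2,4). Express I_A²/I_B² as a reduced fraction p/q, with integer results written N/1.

l's match ⇒ only the (l;m) 3-j factors differ between A and B.
A: triangle coeff Δ(3,5,4) = 1/180180; Σ_t [3,4]: t=3:−1/576 t=4:+1/864 = -1/1728; (3j)²=5/1287 [(3 5 4; -2 2 0)], sign=-1
B: triangle coeff Δ(3,5,4) = 1/180180; Σ_t [3,3]: t=3:−1/8640 = -1/8640; (3j)²=14/1287 [(3 5 4; -2 -2 4)], sign=-1
I_A²/I_B² = (5/1287)/(14/1287) = 5/14

5/14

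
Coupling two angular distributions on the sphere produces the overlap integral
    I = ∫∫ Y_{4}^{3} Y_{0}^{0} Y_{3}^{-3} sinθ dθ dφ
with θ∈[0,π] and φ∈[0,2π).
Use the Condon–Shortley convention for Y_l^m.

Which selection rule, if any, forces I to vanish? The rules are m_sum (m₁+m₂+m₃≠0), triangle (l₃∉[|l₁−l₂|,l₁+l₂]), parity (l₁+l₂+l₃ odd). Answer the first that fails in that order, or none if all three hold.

triangle

Σmᵢ = 0  ✓
l₃∈[|l₁−l₂|,l₁+l₂]=[4,4], have l₃=3  ✗
Σlᵢ = 7 ⇒ odd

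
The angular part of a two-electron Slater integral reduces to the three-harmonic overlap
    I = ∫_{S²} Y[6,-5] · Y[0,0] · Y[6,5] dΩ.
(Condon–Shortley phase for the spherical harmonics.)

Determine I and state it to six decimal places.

-0.282095

Checks pass: Σm=0; 12 even; l₃=6∈[6,6].
(2·6+1)(2·0+1)(2·6+1) = 169
Δ: 0! 12! 0! / 13! → 1/13
sum: t=0:+1/518400 = 1/518400
3j²(6 0 6; 0 0 0) = Δ·Π!·Σ² = 1/13  (sign +1)
sum: t=0:+1/39916800 = 1/39916800
3j²(6 0 6; -5 0 5) = Δ·Π!·Σ² = 1/13  (sign -1)
combine: 4πI² = 169·1/13·1/13 = 1/1
take √, sign -1: I = -0.28209479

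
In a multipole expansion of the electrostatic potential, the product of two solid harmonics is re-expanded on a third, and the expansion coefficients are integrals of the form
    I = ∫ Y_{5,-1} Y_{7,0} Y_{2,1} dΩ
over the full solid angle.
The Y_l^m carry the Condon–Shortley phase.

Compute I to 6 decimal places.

Rules hold: Σm=0, L=14 even, 2≤2≤12.
N = 11·15·5 = 825
Δ = 10!·0!·4!/15! = 1/15015
Racah Σ t=5..5: t=5:−1/57600 = -1/57600
⇒ 3j(5 7 2; 0 0 0)² = 21/715, sgn -1
Racah Σ t=6..6: t=6:+1/103680 = 1/103680
⇒ 3j(5 7 2; -1 0 1)² = 7/429, sgn -1
4πI² = N·(3j₀)²·(3jₘ)² = 735/1859
I = +1·√(0.395374/4π) = 0.17737771

0.177378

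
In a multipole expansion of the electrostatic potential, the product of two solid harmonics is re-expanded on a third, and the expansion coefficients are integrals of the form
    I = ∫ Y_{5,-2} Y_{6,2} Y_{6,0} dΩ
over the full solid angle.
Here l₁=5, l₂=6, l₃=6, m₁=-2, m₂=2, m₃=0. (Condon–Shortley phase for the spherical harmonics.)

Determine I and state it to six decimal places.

0.000000

Σlᵢ=17 odd — θ-integrand is odd under cosθ→−cosθ; I=0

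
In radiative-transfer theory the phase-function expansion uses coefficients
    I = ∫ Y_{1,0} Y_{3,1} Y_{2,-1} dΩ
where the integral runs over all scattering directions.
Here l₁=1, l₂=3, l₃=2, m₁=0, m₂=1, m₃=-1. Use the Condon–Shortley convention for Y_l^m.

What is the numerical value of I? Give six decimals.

Checks pass: Σm=0; 6 even; l₃=2∈[2,4].
(2·1+1)(2·3+1)(2·2+1) = 105
Δ: 2! 0! 4! / 7! → 1/105
sum: t=1:−1/4 = -1/4
3j²(1 3 2; 0 0 0) = Δ·Π!·Σ² = 3/35  (sign -1)
sum: t=1:−1/6 = -1/6
3j²(1 3 2; 0 1 -1) = Δ·Π!·Σ² = 8/105  (sign +1)
combine: 4πI² = 105·3/35·8/105 = 24/35
take √, sign -1: I = -0.23359668

-0.233597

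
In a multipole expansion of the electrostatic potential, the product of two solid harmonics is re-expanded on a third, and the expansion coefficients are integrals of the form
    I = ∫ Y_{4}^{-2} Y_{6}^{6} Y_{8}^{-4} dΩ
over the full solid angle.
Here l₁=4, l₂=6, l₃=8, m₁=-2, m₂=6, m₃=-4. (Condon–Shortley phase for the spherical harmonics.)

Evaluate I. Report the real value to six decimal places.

-0.069625

m-sum 0 ✓  L=18 even ✓  2≤8≤10 ✓
Π(2lᵢ+1) = 9×13×17 = 1989
triangle coeff Δ(4,6,8) = 1/23279256
Σ_t [0,2]: t=0:+1/1658880 t=1:−1/518400 t=2:+1/1658880 = -1/1382400
(3j)²=504/46189 [(4 6 8; 0 0 0)], sign=-1
Σ_t [2,2]: t=2:+1/348364800 = 1/348364800
(3j)²=165/58786 [(4 6 8; -2 6 -4)], sign=+1
⇒ 4πI² = 4860/79781
I = (-1)√(4860/79781/(4π)) = -0.06962472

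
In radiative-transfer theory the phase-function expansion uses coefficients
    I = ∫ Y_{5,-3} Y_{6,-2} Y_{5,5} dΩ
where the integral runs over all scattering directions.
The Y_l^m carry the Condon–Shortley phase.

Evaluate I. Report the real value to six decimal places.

Rules hold: Σm=0, L=16 even, 1≤5≤11.
N = 11·13·11 = 1573
Δ = 6!·4!·6!/17! = 1/28588560
Racah Σ t=1..5: t=1:−1/345600 t=2:+1/13824 t=3:−1/5184 t=4:+1/13824 t=5:−1/345600 = -7/129600
⇒ 3j(5 6 5; 0 0 0)² = 80/7293, sgn +1
Racah Σ t=4..4: t=4:+1/829440 = 1/829440
⇒ 3j(5 6 5; -3 -2 5)² = 35/2431, sgn +1
4πI² = N·(3j₀)²·(3jₘ)² = 2800/11271
I = +1·√(0.248425/4π) = 0.14060244

0.140602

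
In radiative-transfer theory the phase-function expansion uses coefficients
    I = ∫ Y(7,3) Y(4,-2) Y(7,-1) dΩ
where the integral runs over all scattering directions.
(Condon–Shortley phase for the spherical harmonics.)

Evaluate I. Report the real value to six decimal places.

0.058708

m-sum 0 ✓  L=18 even ✓  3≤7≤11 ✓
Π(2lᵢ+1) = 15×9×15 = 2025
triangle coeff Δ(7,4,7) = 1/58198140
Σ_t [0,4]: t=0:+1/17418240 t=1:−1/622080 t=2:+1/230400 t=3:−1/622080 t=4:+1/17418240 = 1/806400
(3j)²=2268/230945 [(7 4 7; 0 0 0)], sign=-1
Σ_t [0,2]: t=0:+1/1658880 t=1:−1/1088640 t=2:+1/7741440 = -13/69672960
(3j)²=325/149226 [(7 4 7; 3 -2 -1)], sign=-1
⇒ 4πI² = 546750/12623809
I = (+1)√(546750/12623809/(4π)) = 0.05870759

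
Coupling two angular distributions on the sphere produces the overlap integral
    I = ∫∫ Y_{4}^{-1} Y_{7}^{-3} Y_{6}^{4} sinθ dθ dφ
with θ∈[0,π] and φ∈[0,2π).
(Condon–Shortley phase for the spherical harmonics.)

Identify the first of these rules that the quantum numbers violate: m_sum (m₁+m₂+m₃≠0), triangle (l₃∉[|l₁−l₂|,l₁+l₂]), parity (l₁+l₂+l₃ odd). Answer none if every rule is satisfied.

m₁+m₂+m₃ = -1 − 3 + 4 = 0  ✓
triangle: |4−7|=3 ≤ l₃=6 ≤ 4+7=11  ✓
parity: l₁+l₂+l₃ = 17 is odd  ✗

parity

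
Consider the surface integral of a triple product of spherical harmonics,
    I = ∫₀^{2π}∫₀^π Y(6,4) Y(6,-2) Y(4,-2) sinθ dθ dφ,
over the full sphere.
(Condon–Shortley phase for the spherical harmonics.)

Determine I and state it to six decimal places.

0.060095

m-sum 0 ✓  L=16 even ✓  0≤4≤12 ✓
Π(2lᵢ+1) = 13×13×9 = 1521
triangle coeff Δ(6,6,4) = 1/15315300
Σ_t [2,6]: t=2:+1/829440 t=3:−1/25920 t=4:+1/9216 t=5:−1/25920 t=6:+1/829440 = 7/207360
(3j)²=28/2431 [(6 6 4; 0 0 0)], sign=+1
Σ_t [0,2]: t=0:+1/3870720 t=1:−1/181440 t=2:+1/138240 = 23/11612160
(3j)²=529/204204 [(6 6 4; 4 -2 -2)], sign=+1
⇒ 4πI² = 1587/34969
I = (+1)√(1587/34969/(4π)) = 0.06009550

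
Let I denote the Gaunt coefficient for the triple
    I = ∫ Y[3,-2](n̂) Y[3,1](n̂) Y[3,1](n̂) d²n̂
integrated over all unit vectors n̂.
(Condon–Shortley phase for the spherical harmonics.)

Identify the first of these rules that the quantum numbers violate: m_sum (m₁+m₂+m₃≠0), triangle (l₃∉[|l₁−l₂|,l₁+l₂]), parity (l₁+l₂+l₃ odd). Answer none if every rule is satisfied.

parity

Σmᵢ = 0  ✓
l₃∈[|l₁−l₂|,l₁+l₂]=[0,6], have l₃=3  ✓
Σlᵢ = 9 ⇒ odd  ✗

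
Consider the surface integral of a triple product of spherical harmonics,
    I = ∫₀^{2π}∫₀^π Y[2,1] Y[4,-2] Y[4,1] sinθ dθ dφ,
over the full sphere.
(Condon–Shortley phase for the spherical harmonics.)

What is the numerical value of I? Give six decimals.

m-sum 0 ✓  L=10 even ✓  2≤4≤6 ✓
Π(2lᵢ+1) = 5×9×9 = 405
triangle coeff Δ(2,4,4) = 1/13860
Σ_t [0,2]: t=0:+1/192 t=1:−1/36 t=2:+1/192 = -5/288
(3j)²=20/693 [(2 4 4; 0 0 0)], sign=-1
Σ_t [0,1]: t=0:+1/96 t=1:−1/240 = 1/160
(3j)²=27/1540 [(2 4 4; 1 -2 1)], sign=-1
⇒ 4πI² = 1215/5929
I = (+1)√(1215/5929/(4π)) = 0.12770047

0.127700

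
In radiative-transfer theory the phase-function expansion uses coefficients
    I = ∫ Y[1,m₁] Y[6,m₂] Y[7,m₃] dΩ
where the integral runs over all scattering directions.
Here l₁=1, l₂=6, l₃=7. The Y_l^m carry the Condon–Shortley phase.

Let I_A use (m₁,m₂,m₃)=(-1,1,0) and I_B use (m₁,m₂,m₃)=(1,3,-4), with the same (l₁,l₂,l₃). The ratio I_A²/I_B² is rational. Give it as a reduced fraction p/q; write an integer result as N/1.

21/55

Same 1,6,7: normalisation and zero-m 3j drop out of the ratio.
A: Δ: 0! 2! 12! / 15! → 1/1365; sum: t=0:+1/1209600 = 1/1209600; 3j²(1 6 7; -1 1 0) = Δ·Π!·Σ² = 1/65  (sign -1)
B: Δ: 0! 2! 12! / 15! → 1/1365; sum: t=0:+1/4354560 = 1/4354560; 3j²(1 6 7; 1 3 -4) = Δ·Π!·Σ² = 11/273  (sign -1)
I_A²/I_B² = (1/65)/(11/273) = 21/55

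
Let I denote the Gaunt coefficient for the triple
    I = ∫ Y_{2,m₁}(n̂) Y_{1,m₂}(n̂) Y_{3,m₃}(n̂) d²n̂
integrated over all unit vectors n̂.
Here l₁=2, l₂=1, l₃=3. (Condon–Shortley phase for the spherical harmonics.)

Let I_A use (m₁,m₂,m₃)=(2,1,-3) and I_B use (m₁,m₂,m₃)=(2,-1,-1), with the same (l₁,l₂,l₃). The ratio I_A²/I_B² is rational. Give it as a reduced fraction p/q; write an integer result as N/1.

Same 2,1,3: normalisation and zero-m 3j drop out of the ratio.
A: Δ: 0! 4! 2! / 7! → 1/105; sum: t=0:+1/48 = 1/48; 3j²(2 1 3; 2 1 -3) = Δ·Π!·Σ² = 1/7  (sign +1)
B: Δ: 0! 4! 2! / 7! → 1/105; sum: t=0:+1/48 = 1/48; 3j²(2 1 3; 2 -1 -1) = Δ·Π!·Σ² = 1/105  (sign +1)
I_A²/I_B² = (1/7)/(1/105) = 15/1

15/1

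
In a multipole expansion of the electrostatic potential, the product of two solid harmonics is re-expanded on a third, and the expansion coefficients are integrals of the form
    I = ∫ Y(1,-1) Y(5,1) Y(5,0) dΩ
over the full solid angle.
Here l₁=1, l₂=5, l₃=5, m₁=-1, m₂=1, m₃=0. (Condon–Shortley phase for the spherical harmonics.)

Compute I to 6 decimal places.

Σlᵢ=11 odd — θ-integrand is odd under cosθ→−cosθ; I=0

0.000000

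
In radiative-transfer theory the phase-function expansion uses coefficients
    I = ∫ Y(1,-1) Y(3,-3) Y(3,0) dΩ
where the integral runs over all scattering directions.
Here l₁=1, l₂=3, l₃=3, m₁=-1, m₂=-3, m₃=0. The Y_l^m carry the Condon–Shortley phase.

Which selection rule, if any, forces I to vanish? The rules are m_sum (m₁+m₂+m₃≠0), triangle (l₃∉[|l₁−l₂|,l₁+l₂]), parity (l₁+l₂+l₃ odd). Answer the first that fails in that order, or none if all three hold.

m_sum

m₁+m₂+m₃ = -1 − 3 + 0 = -4  ✗
triangle: |1−3|=2 ≤ l₃=3 ≤ 1+3=4
parity: l₁+l₂+l₃ = 7 is odd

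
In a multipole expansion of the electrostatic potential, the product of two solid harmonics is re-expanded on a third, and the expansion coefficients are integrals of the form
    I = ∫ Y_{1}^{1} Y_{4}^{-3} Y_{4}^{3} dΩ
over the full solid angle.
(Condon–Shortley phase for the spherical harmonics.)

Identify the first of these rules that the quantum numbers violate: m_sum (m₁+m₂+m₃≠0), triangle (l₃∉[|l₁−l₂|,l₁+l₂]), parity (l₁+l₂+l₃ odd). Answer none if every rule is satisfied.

m₁+m₂+m₃ = 1 − 3 + 3 = 1  ✗
triangle: |1−4|=3 ≤ l₃=4 ≤ 1+4=5
parity: l₁+l₂+l₃ = 9 is odd

m_sum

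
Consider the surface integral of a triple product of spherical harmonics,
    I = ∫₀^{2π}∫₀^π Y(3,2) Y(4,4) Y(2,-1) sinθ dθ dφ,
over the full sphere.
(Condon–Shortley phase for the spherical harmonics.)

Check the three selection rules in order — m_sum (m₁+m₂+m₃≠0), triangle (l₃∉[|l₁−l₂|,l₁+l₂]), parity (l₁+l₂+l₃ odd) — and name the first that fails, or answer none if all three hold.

m₁+m₂+m₃ = 2 + 4 − 1 = 5  ✗
triangle: |3−4|=1 ≤ l₃=2 ≤ 3+4=7
parity: l₁+l₂+l₃ = 9 is odd

m_sum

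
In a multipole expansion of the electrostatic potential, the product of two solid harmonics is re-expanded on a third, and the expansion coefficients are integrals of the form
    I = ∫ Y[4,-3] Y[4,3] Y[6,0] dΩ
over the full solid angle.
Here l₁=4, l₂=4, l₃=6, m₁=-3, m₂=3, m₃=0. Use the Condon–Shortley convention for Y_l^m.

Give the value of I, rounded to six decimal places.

-0.120915

Checks pass: Σm=0; 14 even; l₃=6∈[0,8].
(2·4+1)(2·4+1)(2·6+1) = 1053
Δ: 2! 6! 6! / 15! → 1/1261260
sum: t=0:+1/4608 t=1:−1/1296 t=2:+1/4608 = -7/20736
3j²(4 4 6; 0 0 0) = Δ·Π!·Σ² = 20/1287  (sign -1)
sum: t=1:−1/518400 t=2:+1/28800 = 17/518400
3j²(4 4 6; -3 3 0) = Δ·Π!·Σ² = 289/25740  (sign +1)
combine: 4πI² = 1053·20/1287·289/25740 = 289/1573
take √, sign -1: I = -0.12091485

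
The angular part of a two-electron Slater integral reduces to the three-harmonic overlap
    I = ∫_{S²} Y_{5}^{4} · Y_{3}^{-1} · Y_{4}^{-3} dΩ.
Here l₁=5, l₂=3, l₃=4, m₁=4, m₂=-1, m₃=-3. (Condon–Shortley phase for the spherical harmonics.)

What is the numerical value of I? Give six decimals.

m-sum 0 ✓  L=12 even ✓  2≤4≤8 ✓
Π(2lᵢ+1) = 11×7×9 = 693
triangle coeff Δ(5,3,4) = 1/180180
Σ_t [1,3]: t=1:−1/576 t=2:+1/144 t=3:−1/576 = 1/288
(3j)²=20/1001 [(5 3 4; 0 0 0)], sign=+1
Σ_t [0,1]: t=0:+1/5760 t=1:−1/4320 = -1/17280
(3j)²=7/4290 [(5 3 4; 4 -1 -3)], sign=+1
⇒ 4πI² = 42/1859
I = (+1)√(42/1859/(4π)) = 0.04240138

0.042401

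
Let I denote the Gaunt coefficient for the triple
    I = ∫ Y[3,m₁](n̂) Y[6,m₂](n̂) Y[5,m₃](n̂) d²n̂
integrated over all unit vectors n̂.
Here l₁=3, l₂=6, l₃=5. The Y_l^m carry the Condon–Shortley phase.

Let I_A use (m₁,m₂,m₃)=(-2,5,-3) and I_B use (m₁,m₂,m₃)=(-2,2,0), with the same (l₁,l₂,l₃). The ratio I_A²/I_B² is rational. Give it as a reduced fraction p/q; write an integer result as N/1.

Same 3,6,5: normalisation and zero-m 3j drop out of the ratio.
A: Δ: 4! 2! 8! / 15! → 1/675675; sum: t=3:−1/483840 t=4:+1/120960 = 1/161280; 3j²(3 6 5; -2 5 -3) = Δ·Π!·Σ² = 2/91  (sign +1)
B: Δ: 4! 2! 8! / 15! → 1/675675; sum: t=3:−1/8640 t=4:+1/13824 = -1/23040; 3j²(3 6 5; -2 2 0) = Δ·Π!·Σ² = 2/429  (sign +1)
I_A²/I_B² = (2/91)/(2/429) = 33/7

33/7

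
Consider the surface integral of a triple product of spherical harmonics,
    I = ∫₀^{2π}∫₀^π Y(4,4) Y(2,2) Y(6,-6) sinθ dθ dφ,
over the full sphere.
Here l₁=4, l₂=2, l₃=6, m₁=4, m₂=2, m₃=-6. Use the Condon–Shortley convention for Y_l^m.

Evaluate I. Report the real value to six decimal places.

Checks pass: Σm=0; 12 even; l₃=6∈[2,6].
(2·4+1)(2·2+1)(2·6+1) = 585
Δ: 0! 8! 4! / 13! → 1/6435
sum: t=0:+1/2304 = 1/2304
3j²(4 2 6; 0 0 0) = Δ·Π!·Σ² = 5/143  (sign +1)
sum: t=0:+1/967680 = 1/967680
3j²(4 2 6; 4 2 -6) = Δ·Π!·Σ² = 1/13  (sign +1)
combine: 4πI² = 585·5/143·1/13 = 225/143
take √, sign +1: I = 0.35384927

0.353849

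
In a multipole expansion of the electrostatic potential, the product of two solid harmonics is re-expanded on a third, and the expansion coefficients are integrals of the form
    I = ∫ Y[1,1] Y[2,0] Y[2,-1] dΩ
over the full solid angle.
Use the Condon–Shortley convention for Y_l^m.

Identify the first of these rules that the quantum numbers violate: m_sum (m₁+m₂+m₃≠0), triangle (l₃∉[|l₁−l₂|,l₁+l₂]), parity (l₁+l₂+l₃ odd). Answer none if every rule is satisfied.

m₁+m₂+m₃ = 1 + 0 − 1 = 0  ✓
triangle: |1−2|=1 ≤ l₃=2 ≤ 1+2=3  ✓
parity: l₁+l₂+l₃ = 5 is odd  ✗

parity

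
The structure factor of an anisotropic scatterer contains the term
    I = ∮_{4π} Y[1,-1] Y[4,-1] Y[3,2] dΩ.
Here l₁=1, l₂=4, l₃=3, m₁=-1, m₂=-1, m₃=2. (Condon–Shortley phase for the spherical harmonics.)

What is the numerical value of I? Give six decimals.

-0.106622

Rules hold: Σm=0, L=8 even, 3≤3≤5.
N = 3·9·7 = 189
Δ = 2!·0!·6!/9! = 1/252
Racah Σ t=1..1: t=1:−1/36 = -1/36
⇒ 3j(1 4 3; 0 0 0)² = 4/63, sgn +1
Racah Σ t=2..2: t=2:+1/240 = 1/240
⇒ 3j(1 4 3; -1 -1 2)² = 1/84, sgn -1
4πI² = N·(3j₀)²·(3jₘ)² = 1/7
I = -1·√(0.142857/4π) = -0.10662181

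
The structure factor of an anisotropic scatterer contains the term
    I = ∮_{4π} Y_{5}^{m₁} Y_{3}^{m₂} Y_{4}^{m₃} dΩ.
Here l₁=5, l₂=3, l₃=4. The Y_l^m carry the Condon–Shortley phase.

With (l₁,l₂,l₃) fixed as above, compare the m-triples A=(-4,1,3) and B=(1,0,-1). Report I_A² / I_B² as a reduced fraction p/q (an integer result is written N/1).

49/361

Same 5,3,4: normalisation and zero-m 3j drop out of the ratio.
A: Δ: 4! 6! 2! / 13! → 1/180180; sum: t=3:−1/4320 t=4:+1/5760 = -1/17280; 3j²(5 3 4; -4 1 3) = Δ·Π!·Σ² = 7/4290  (sign +1)
B: Δ: 4! 6! 2! / 13! → 1/180180; sum: t=1:−1/432 t=2:+1/192 t=3:−1/1440 = 19/8640; 3j²(5 3 4; 1 0 -1) = Δ·Π!·Σ² = 361/30030  (sign -1)
I_A²/I_B² = (7/4290)/(361/30030) = 49/361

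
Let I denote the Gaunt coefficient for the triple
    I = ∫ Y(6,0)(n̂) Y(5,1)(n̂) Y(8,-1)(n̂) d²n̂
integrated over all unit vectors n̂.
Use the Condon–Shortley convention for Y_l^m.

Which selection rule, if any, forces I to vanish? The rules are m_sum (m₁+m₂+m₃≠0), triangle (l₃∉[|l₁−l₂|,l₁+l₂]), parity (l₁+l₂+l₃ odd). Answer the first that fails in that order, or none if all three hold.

parity

m₁+m₂+m₃ = 0 + 1 − 1 = 0  ✓
triangle: |6−5|=1 ≤ l₃=8 ≤ 6+5=11  ✓
parity: l₁+l₂+l₃ = 19 is odd  ✗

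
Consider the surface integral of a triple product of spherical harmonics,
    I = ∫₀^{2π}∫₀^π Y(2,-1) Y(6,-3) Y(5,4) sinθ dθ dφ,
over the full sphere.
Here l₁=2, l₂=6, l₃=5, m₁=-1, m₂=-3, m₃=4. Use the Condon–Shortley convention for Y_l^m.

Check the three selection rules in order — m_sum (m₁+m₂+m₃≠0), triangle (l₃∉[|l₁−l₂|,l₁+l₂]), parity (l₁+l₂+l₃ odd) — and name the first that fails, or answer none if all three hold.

parity

Σmᵢ = 0  ✓
l₃∈[|l₁−l₂|,l₁+l₂]=[4,8], have l₃=5  ✓
Σlᵢ = 13 ⇒ odd  ✗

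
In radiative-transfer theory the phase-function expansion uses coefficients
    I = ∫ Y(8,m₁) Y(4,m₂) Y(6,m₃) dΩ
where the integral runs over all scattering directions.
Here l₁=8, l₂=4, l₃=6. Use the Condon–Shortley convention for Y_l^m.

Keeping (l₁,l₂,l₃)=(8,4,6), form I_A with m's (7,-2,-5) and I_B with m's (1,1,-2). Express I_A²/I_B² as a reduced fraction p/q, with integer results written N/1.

1573/5046

Same 8,4,6: normalisation and zero-m 3j drop out of the ratio.
A: Δ: 6! 10! 2! / 19! → 1/23279256; sum: t=0:+1/522547200 t=1:−1/435456000 = -1/2612736000; 3j²(8 4 6; 7 -2 -5) = Δ·Π!·Σ² = 11/23256  (sign +1)
B: Δ: 6! 10! 2! / 19! → 1/23279256; sum: t=3:−1/1244160 t=4:+1/1451520 t=5:−1/19353600 = -29/174182400; 3j²(8 4 6; 1 1 -2) = Δ·Π!·Σ² = 841/554268  (sign -1)
I_A²/I_B² = (11/23256)/(841/554268) = 1573/5046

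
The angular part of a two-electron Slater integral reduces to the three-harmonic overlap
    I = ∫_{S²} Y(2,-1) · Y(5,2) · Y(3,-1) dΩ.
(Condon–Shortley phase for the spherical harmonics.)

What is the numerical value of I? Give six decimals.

0.245532

m-sum 0 ✓  L=10 even ✓  3≤3≤7 ✓
Π(2lᵢ+1) = 5×11×7 = 385
triangle coeff Δ(2,5,3) = 1/2310
Σ_t [2,2]: t=2:+1/144 = 1/144
(3j)²=10/231 [(2 5 3; 0 0 0)], sign=-1
Σ_t [3,3]: t=3:−1/288 = -1/288
(3j)²=1/22 [(2 5 3; -1 2 -1)], sign=-1
⇒ 4πI² = 25/33
I = (+1)√(25/33/(4π)) = 0.24553200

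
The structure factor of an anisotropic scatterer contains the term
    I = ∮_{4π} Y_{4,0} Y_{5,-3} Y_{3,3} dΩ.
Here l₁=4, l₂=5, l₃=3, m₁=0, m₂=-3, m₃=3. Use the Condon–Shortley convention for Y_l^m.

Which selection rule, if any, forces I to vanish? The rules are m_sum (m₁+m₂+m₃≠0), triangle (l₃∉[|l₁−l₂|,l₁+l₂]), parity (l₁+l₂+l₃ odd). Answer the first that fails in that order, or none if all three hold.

none

azimuthal sum: 0 − 3 + 3 = 0  ✓
1 ≤ 3 ≤ 9 (triangle on l)  ✓
L = 4 + 5 + 3 = 12 (even)  ✓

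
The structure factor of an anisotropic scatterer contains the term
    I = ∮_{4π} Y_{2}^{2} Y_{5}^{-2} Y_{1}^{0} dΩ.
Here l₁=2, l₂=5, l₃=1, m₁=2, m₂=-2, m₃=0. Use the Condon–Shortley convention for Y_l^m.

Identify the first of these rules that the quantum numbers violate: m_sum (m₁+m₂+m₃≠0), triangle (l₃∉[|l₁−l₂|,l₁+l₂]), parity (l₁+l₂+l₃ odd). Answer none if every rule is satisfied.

azimuthal sum: 2 − 2 + 0 = 0  ✓
3 ≤ 1 ≤ 7 (triangle on l)  ✗
L = 2 + 5 + 1 = 8 (even)

triangle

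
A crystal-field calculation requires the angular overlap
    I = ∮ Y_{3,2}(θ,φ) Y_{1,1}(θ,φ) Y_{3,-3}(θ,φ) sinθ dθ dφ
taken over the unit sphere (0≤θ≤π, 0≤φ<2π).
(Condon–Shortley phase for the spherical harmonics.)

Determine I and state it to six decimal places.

0.000000

L=7 odd ⇒ parity kills the (l;000) factor ⇒ I = 0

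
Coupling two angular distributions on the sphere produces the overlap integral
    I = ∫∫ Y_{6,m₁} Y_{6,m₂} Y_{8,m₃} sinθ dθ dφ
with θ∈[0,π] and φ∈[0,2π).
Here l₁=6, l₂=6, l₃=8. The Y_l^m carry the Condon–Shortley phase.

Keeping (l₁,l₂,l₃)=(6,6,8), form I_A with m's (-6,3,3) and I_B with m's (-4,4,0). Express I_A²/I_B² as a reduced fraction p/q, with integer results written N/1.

5082/7921

l's match ⇒ only the (l;m) 3-j factors differ between A and B.
A: triangle coeff Δ(6,6,8) = 1/1309458150; Σ_t [4,4]: t=4:+1/696729600 = 1/696729600; (3j)²=33/4199 [(6 6 8; -6 3 3)], sign=-1
B: triangle coeff Δ(6,6,8) = 1/1309458150; Σ_t [2,4]: t=2:+1/6502809600 t=3:−1/152409600 t=4:+1/49766400 = 89/6502809600; (3j)²=7921/646646 [(6 6 8; -4 4 0)], sign=+1
I_A²/I_B² = (33/4199)/(7921/646646) = 5082/7921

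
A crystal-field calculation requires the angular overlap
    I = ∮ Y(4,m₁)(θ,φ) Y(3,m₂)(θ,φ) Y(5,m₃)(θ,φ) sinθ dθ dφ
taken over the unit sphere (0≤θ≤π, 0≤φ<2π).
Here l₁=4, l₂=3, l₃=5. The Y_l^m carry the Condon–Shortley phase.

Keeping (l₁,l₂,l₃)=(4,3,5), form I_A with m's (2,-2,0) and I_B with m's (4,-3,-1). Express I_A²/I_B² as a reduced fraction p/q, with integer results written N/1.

80/7

Shared (l₁,l₂,l₃)=(4,3,5): N and (l;000)² cancel in I_A²/I_B².
A: Δ = 2!·6!·4!/13! = 1/180180; Racah Σ t=0..1: t=0:+1/576 t=1:−1/2880 = 1/720; ⇒ 3j(4 3 5; 2 -2 0)² = 80/3003, sgn -1
B: Δ = 2!·6!·4!/13! = 1/180180; Racah Σ t=0..0: t=0:+1/34560 = 1/34560; ⇒ 3j(4 3 5; 4 -3 -1)² = 1/429, sgn +1
I_A²/I_B² = (80/3003)/(1/429) = 80/7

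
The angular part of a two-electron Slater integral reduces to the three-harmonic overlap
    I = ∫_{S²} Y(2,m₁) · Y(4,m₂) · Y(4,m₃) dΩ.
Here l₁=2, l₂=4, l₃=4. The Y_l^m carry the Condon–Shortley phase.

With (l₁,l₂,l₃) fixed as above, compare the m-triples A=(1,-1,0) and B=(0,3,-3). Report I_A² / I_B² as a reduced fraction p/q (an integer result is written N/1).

Shared (l₁,l₂,l₃)=(2,4,4): N and (l;000)² cancel in I_A²/I_B².
A: Δ = 2!·2!·6!/11! = 1/13860; Racah Σ t=0..1: t=0:+1/72 t=1:−1/96 = 1/288; ⇒ 3j(2 4 4; 1 -1 0)² = 1/462, sgn +1
B: Δ = 2!·2!·6!/11! = 1/13860; Racah Σ t=1..2: t=1:−1/720 t=2:+1/480 = 1/1440; ⇒ 3j(2 4 4; 0 3 -3)² = 7/1980, sgn -1
I_A²/I_B² = (1/462)/(7/1980) = 30/49

30/49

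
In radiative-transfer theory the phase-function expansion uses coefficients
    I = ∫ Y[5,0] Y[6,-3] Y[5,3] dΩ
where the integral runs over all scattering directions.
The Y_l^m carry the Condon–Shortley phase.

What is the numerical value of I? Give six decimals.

Rules hold: Σm=0, L=16 even, 1≤5≤11.
N = 11·13·11 = 1573
Δ = 6!·4!·6!/17! = 1/28588560
Racah Σ t=1..5: t=1:−1/345600 t=2:+1/13824 t=3:−1/5184 t=4:+1/13824 t=5:−1/345600 = -7/129600
⇒ 3j(5 6 5; 0 0 0)² = 80/7293, sgn +1
Racah Σ t=1..3: t=1:−1/138240 t=2:+1/34560 t=3:−1/103680 = 1/82944
⇒ 3j(5 6 5; 0 -3 3)² = 125/9724, sgn +1
4πI² = N·(3j₀)²·(3jₘ)² = 2500/11271
I = +1·√(0.221808/4π) = 0.13285682

0.132857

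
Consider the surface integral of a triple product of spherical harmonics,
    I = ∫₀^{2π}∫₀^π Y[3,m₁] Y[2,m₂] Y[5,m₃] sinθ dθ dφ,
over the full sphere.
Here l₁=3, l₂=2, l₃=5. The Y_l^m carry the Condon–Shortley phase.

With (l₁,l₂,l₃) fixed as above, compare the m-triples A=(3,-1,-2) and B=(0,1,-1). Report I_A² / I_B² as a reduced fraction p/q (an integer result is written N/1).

l's match ⇒ only the (l;m) 3-j factors differ between A and B.
A: triangle coeff Δ(3,2,5) = 1/2310; Σ_t [0,0]: t=0:+1/4320 = 1/4320; (3j)²=1/330 [(3 2 5; 3 -1 -2)], sign=-1
B: triangle coeff Δ(3,2,5) = 1/2310; Σ_t [0,0]: t=0:+1/216 = 1/216; (3j)²=8/231 [(3 2 5; 0 1 -1)], sign=+1
I_A²/I_B² = (1/330)/(8/231) = 7/80

7/80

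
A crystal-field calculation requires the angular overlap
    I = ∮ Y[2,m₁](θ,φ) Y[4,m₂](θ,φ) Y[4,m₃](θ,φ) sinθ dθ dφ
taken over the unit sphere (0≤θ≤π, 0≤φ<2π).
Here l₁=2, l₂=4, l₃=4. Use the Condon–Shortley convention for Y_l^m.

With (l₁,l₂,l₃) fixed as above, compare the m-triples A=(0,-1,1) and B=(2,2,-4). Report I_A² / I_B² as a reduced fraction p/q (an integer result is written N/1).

Shared (l₁,l₂,l₃)=(2,4,4): N and (l;000)² cancel in I_A²/I_B².
A: Δ = 2!·2!·6!/11! = 1/13860; Racah Σ t=0..2: t=0:+1/144 t=1:−1/48 t=2:+1/480 = -17/1440; ⇒ 3j(2 4 4; 0 -1 1)² = 289/13860, sgn +1
B: Δ = 2!·2!·6!/11! = 1/13860; Racah Σ t=0..0: t=0:+1/2880 = 1/2880; ⇒ 3j(2 4 4; 2 2 -4)² = 2/165, sgn +1
I_A²/I_B² = (289/13860)/(2/165) = 289/168

289/168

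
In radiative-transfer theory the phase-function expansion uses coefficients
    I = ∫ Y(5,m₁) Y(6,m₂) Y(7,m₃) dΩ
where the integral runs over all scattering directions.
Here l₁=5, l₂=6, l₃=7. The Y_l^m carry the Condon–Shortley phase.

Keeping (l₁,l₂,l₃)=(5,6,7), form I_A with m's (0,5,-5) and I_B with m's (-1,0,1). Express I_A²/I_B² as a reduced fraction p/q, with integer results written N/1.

5/14

Shared (l₁,l₂,l₃)=(5,6,7): N and (l;000)² cancel in I_A²/I_B².
A: Δ = 4!·6!·8!/19! = 1/174594420; Racah Σ t=3..4: t=3:−1/11612160 t=4:+1/14515200 = -1/58060800; ⇒ 3j(5 6 7; 0 5 -5)² = 55/58786, sgn -1
B: Δ = 4!·6!·8!/19! = 1/174594420; Racah Σ t=0..4: t=0:+1/24883200 t=1:−1/518400 t=2:+1/110592 t=3:−1/155520 t=4:+1/1658880 = 11/8294400; ⇒ 3j(5 6 7; -1 0 1)² = 11/4199, sgn +1
I_A²/I_B² = (55/58786)/(11/4199) = 5/14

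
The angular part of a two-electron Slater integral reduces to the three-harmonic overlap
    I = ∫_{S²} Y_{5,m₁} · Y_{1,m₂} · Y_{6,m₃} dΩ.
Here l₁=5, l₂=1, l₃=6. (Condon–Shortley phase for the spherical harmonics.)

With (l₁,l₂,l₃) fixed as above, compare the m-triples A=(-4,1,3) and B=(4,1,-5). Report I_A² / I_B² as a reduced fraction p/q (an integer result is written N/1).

3/55

Same 5,1,6: normalisation and zero-m 3j drop out of the ratio.
A: Δ: 0! 10! 2! / 13! → 1/858; sum: t=0:+1/725760 = 1/725760; 3j²(5 1 6; -4 1 3) = Δ·Π!·Σ² = 1/286  (sign -1)
B: Δ: 0! 10! 2! / 13! → 1/858; sum: t=0:+1/725760 = 1/725760; 3j²(5 1 6; 4 1 -5) = Δ·Π!·Σ² = 5/78  (sign -1)
I_A²/I_B² = (1/286)/(5/78) = 3/55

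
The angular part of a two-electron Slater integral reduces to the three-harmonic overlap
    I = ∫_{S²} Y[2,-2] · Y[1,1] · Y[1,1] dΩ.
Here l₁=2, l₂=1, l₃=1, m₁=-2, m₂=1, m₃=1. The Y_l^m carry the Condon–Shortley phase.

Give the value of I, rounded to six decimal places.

Checks pass: Σm=0; 4 even; l₃=1∈[1,3].
(2·2+1)(2·1+1)(2·1+1) = 45
Δ: 2! 2! 0! / 5! → 1/30
sum: t=1:−1/1 = -1/1
3j²(2 1 1; 0 0 0) = Δ·Π!·Σ² = 2/15  (sign +1)
sum: t=2:+1/4 = 1/4
3j²(2 1 1; -2 1 1) = Δ·Π!·Σ² = 1/5  (sign +1)
combine: 4πI² = 45·2/15·1/5 = 6/5
take √, sign +1: I = 0.30901936

0.309019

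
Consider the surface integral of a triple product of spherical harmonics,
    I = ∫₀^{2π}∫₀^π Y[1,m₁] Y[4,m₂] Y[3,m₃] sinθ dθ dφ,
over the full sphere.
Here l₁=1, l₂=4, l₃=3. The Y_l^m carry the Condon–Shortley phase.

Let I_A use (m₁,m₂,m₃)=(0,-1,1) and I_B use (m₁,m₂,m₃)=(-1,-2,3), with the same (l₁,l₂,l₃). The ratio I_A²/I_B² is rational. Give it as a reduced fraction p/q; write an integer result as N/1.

15/1

Same 1,4,3: normalisation and zero-m 3j drop out of the ratio.
A: Δ: 2! 0! 6! / 9! → 1/252; sum: t=1:−1/48 = -1/48; 3j²(1 4 3; 0 -1 1) = Δ·Π!·Σ² = 5/84  (sign -1)
B: Δ: 2! 0! 6! / 9! → 1/252; sum: t=2:+1/1440 = 1/1440; 3j²(1 4 3; -1 -2 3) = Δ·Π!·Σ² = 1/252  (sign +1)
I_A²/I_B² = (5/84)/(1/252) = 15/1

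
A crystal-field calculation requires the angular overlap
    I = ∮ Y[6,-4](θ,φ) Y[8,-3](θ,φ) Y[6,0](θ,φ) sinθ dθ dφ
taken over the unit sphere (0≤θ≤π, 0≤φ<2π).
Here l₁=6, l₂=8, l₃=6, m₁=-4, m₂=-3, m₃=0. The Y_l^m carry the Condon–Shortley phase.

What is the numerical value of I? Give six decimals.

0.000000

Σmᵢ = -7 ≠ 0, so the φ-integral vanishes; I = 0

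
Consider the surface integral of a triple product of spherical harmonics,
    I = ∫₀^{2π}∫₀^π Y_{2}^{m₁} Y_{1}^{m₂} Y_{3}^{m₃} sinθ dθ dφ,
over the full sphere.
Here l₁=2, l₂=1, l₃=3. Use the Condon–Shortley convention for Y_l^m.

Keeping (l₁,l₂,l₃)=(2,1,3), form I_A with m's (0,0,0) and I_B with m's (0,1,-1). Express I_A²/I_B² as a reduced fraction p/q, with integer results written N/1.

3/2

Shared (l₁,l₂,l₃)=(2,1,3): N and (l;000)² cancel in I_A²/I_B².
A: Δ = 0!·4!·2!/7! = 1/105; Racah Σ t=0..0: t=0:+1/4 = 1/4; ⇒ 3j(2 1 3; 0 0 0)² = 3/35, sgn -1
B: Δ = 0!·4!·2!/7! = 1/105; Racah Σ t=0..0: t=0:+1/8 = 1/8; ⇒ 3j(2 1 3; 0 1 -1)² = 2/35, sgn +1
I_A²/I_B² = (3/35)/(2/35) = 3/2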